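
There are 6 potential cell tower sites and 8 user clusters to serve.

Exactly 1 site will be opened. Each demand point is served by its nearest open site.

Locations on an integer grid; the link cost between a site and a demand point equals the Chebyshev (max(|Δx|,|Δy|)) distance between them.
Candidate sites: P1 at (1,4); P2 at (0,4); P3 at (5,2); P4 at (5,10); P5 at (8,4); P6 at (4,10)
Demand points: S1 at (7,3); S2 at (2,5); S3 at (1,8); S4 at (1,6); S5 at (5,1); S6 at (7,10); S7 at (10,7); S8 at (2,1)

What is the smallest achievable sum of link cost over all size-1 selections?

32

Open {P3}.
  S1→P3 2, S2→P3 3, S3→P3 6, S4→P3 4, S5→P3 1, S6→P3 8, S7→P3 5, S8→P3 3  ⇒ total 32.
Compare {P1}: total 35.
Compare {P5}: total 39.
No size-1 selection does better; minimum is 32.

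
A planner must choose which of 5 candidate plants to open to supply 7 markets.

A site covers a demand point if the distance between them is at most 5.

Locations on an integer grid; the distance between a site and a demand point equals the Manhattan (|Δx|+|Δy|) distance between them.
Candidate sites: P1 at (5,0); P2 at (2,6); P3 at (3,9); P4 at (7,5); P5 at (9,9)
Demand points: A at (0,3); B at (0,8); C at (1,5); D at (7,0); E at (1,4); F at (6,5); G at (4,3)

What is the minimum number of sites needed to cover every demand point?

2

Coverage sets (demand points within 5 of each site):
  P1: {D, G}
  P2: {A, B, C, E, F, G}
  P3: {B}
  P4: {D, F, G}
  P5: {}
No single site covers all 7 demand points.
But {P1, P2} covers everything, so the minimum is 2.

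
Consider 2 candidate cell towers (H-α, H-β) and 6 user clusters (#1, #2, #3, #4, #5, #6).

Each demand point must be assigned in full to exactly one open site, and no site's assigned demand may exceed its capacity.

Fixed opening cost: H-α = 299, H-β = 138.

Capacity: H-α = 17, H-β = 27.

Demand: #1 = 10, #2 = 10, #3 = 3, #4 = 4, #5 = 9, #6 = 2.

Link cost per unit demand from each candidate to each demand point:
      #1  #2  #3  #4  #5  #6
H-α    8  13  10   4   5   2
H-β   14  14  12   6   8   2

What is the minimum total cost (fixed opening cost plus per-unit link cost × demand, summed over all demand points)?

779

Open {H-α, H-β}; cheapest assignment that respects the capacities:
  H-α (cap 17, load 17): #1, #3, #4 — cost 10×8 + 3×10 + 4×4 = 126
  H-β (cap 27, load 21): #2, #5, #6 — cost 10×14 + 9×8 + 2×2 = 216
  Shipping 342, fixed 437 → total 779.
  Any other capacity-feasible assignment to {H-α, H-β} ships for at least 342.
Total demand is 38 and no other set of sites has combined capacity ≥ 38, so {H-α, H-β} is the only feasible choice of open sites. Minimum: 779.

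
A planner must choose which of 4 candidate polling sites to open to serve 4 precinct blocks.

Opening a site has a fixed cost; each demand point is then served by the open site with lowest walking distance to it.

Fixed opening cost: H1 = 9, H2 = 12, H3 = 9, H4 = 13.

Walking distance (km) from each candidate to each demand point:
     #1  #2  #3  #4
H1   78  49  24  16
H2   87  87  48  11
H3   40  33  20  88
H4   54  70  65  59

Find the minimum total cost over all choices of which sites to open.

Open {H2, H3}: assign each demand point to its cheapest open site.
  #1→H3 40, #2→H3 33, #3→H3 20, #4→H2 11
  walking distance 104, fixed 21 → total 125.
Compare {H1, H3}: walking distance 109 + fixed 18 = 127.
Compare {H1, H2, H3}: walking distance 104 + fixed 30 = 134.
Compare {H2, H3, H4}: walking distance 104 + fixed 34 = 138.
All other subsets cost ≥ 127. Minimum total cost: 125.

125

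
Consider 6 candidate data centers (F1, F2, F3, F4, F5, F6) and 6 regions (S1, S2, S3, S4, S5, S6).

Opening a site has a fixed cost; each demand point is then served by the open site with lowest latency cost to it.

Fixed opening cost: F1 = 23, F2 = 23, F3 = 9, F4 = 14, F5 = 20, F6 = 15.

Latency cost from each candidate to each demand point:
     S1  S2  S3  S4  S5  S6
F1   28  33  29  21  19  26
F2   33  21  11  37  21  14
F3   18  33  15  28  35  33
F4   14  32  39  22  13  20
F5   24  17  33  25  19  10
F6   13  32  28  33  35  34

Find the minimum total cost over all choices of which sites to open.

132

Open {F2, F4}: assign each demand point to its cheapest open site.
  S1→F4 14, S2→F2 21, S3→F2 11, S4→F4 22, S5→F4 13, S6→F2 14
  latency cost 95, fixed 37 → total 132.
Compare {F3, F5}: latency cost 104 + fixed 29 = 133.
Compare {F3, F4, F5}: latency cost 91 + fixed 43 = 134.
Compare {F3, F4}: latency cost 116 + fixed 23 = 139.
All other subsets cost ≥ 133. Minimum total cost: 132.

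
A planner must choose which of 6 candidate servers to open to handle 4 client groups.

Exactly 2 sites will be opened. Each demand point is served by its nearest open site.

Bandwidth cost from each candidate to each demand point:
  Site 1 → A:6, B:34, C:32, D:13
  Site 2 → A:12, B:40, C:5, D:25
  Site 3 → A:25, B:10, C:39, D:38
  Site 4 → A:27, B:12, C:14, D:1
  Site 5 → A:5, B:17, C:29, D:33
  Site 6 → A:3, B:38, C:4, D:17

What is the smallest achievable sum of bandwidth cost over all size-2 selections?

20

Open {Site 4, Site 6}.
  A→Site 6 3, B→Site 4 12, C→Site 6 4, D→Site 4 1  ⇒ total 20.
Compare {Site 2, Site 4}: total 30.
Compare {Site 4, Site 5}: total 32.
No size-2 selection does better; minimum is 20.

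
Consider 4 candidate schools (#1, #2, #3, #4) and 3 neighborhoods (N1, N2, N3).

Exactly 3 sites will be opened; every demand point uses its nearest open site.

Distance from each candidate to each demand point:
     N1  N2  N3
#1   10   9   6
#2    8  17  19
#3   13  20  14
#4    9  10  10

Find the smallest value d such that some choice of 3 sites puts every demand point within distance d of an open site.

9

Open {#1, #2, #3}.
  Farthest demand point is N2 at distance 9 (to #1); all others are ≤ 9.
With {#1, #2, #4} the worst case is 9.
With {#1, #3, #4} the worst case is 9.
No size-3 selection achieves below 9.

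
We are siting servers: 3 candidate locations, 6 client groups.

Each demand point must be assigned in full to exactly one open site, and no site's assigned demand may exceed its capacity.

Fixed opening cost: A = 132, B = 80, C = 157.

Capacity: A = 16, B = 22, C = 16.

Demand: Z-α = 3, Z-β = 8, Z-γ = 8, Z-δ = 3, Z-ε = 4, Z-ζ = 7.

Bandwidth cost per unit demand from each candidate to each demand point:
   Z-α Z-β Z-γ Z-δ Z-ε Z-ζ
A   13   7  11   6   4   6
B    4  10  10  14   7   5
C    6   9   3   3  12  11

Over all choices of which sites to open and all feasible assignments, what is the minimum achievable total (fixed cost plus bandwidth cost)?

Open {B, C}; cheapest assignment that respects the capacities:
  B (cap 22, load 22): Z-α, Z-β, Z-ε, Z-ζ — cost 3×4 + 8×10 + 4×7 + 7×5 = 155
  C (cap 16, load 11): Z-γ, Z-δ — cost 8×3 + 3×3 = 33
  Shipping 188, fixed 237 → total 425.
  Any other capacity-feasible assignment to {B, C} ships for at least 188.
Compare {A, B}: its best feasible assignment gives total 429.
Compare {A, B, C}: its best feasible assignment gives total 521.
Every other set of open sites that can feasibly serve all demand totals ≥ 429 even under its best assignment. Minimum: 425.

425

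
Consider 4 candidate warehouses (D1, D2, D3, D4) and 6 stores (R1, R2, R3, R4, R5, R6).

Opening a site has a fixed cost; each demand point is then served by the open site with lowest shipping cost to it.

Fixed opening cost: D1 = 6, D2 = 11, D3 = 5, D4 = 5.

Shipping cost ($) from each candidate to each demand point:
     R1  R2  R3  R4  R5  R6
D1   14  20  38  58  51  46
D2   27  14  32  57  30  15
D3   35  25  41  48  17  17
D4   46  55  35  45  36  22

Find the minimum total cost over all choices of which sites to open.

162

Open {D1, D2, D3}: assign each demand point to its cheapest open site.
  R1→D1 14, R2→D2 14, R3→D2 32, R4→D3 48, R5→D3 17, R6→D2 15
  shipping cost 140, fixed 22 → total 162.
Compare {D1, D3, D4}: shipping cost 148 + fixed 16 = 164.
Compare {D1, D2, D3, D4}: shipping cost 137 + fixed 27 = 164.
Compare {D1, D3}: shipping cost 154 + fixed 11 = 165.
All other subsets cost ≥ 164. Minimum total cost: 162.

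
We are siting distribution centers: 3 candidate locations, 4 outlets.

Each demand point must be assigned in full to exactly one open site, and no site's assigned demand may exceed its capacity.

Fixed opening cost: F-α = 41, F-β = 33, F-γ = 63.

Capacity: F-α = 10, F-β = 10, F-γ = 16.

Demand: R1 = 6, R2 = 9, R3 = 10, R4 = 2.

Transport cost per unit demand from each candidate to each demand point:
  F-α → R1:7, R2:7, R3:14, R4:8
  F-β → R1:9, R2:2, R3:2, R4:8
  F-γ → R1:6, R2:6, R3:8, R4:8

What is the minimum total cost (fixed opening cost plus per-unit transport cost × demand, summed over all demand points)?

263

Open {F-α, F-β, F-γ}; cheapest assignment that respects the capacities:
  F-α (cap 10, load 2): R4 — cost 2×8 = 16
  F-β (cap 10, load 10): R3 — cost 10×2 = 20
  F-γ (cap 16, load 15): R1, R2 — cost 6×6 + 9×6 = 90
  Shipping 126, fixed 137 → total 263.
  Any other capacity-feasible assignment to {F-α, F-β, F-γ} ships for at least 126.
Total demand is 27 and no other set of sites has combined capacity ≥ 27, so {F-α, F-β, F-γ} is the only feasible choice of open sites. Minimum: 263.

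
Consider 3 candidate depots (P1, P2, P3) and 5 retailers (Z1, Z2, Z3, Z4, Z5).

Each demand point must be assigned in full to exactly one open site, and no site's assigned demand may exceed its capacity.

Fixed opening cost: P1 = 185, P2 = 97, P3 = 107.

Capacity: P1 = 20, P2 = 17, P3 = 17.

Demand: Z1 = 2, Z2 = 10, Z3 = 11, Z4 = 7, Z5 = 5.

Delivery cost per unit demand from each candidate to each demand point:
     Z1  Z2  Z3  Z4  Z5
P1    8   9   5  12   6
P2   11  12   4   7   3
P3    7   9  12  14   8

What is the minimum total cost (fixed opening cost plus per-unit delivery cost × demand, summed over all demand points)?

Open {P1, P2}; cheapest assignment that respects the capacities:
  P1 (cap 20, load 19): Z1, Z2, Z4 — cost 2×8 + 10×9 + 7×12 = 190
  P2 (cap 17, load 16): Z3, Z5 — cost 11×4 + 5×3 = 59
  Shipping 249, fixed 282 → total 531.
  Any other capacity-feasible assignment to {P1, P2} ships for at least 249.
Compare {P1, P3}: its best feasible assignment gives total 575.
Compare {P1, P2, P3}: its best feasible assignment gives total 612.
Every other set of open sites that can feasibly serve all demand totals ≥ 575 even under its best assignment. Minimum: 531.

531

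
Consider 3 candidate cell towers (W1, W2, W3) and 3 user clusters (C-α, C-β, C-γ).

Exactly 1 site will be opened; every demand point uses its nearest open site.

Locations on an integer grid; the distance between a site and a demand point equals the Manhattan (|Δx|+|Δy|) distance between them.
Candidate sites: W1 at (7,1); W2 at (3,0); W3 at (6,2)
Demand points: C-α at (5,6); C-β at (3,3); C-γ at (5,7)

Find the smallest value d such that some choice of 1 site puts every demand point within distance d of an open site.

Open {W3}.
  Farthest demand point is C-γ at distance 6 (to W3); all others are ≤ 6.
With {W1} the worst case is 8.
With {W2} the worst case is 9.
No size-1 selection achieves below 6.

6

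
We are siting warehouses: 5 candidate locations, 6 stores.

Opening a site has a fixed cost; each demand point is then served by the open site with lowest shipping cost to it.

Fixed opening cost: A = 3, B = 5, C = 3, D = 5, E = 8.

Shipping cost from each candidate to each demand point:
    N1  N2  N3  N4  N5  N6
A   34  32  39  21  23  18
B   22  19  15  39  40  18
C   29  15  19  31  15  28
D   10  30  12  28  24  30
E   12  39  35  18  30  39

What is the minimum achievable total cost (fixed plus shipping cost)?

102

Open {A, C, D}: assign each demand point to its cheapest open site.
  N1→D 10, N2→C 15, N3→D 12, N4→A 21, N5→C 15, N6→A 18
  shipping cost 91, fixed 11 → total 102.
Compare {A, B, C, D}: shipping cost 91 + fixed 16 = 107.
Compare {A, C, D, E}: shipping cost 88 + fixed 19 = 107.
Compare {B, C, E}: shipping cost 93 + fixed 16 = 109.
All other subsets cost ≥ 107. Minimum total cost: 102.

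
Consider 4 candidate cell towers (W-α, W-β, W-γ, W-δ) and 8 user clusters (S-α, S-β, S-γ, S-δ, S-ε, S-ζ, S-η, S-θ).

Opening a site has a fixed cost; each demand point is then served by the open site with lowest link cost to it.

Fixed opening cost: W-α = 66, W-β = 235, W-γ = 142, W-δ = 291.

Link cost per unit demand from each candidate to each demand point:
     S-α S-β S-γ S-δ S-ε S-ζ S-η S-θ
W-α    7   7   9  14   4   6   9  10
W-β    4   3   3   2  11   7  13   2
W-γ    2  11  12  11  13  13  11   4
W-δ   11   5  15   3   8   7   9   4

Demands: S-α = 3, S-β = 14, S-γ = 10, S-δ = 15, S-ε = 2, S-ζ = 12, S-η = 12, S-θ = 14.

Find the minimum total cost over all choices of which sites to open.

Open {W-α, W-β}: assign each demand point to its cheapest open site.
  S-α→W-β 3×4=12, S-β→W-β 14×3=42, S-γ→W-β 10×3=30, S-δ→W-β 15×2=30, S-ε→W-α 2×4=8, S-ζ→W-α 12×6=72, S-η→W-α 12×9=108, S-θ→W-β 14×2=28
  link cost 330, fixed 301 → total 631.
Compare {W-β}: link cost 404 + fixed 235 = 639.
Compare {W-β, W-γ}: link cost 374 + fixed 377 = 751.
Compare {W-α, W-β, W-γ}: link cost 324 + fixed 443 = 767.
All other subsets cost ≥ 639. Minimum total cost: 631.

631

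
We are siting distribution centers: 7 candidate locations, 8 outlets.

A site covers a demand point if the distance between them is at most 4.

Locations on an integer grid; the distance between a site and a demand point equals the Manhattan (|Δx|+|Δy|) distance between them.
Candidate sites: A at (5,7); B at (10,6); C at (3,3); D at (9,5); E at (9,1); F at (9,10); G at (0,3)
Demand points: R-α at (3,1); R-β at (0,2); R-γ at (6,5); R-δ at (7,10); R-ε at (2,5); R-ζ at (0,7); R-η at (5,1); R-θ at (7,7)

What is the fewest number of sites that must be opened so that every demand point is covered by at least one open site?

4

Coverage sets (demand points within 4 of each site):
  A: {R-γ, R-θ}
  B: {R-θ}
  C: {R-α, R-β, R-ε, R-η}
  D: {R-γ, R-θ}
  E: {R-η}
  F: {R-δ}
  G: {R-β, R-ε, R-ζ}
No 3 sites suffice: every size-3 union leaves at least one demand point uncovered.
But {A, C, F, G} covers everything, so the minimum is 4.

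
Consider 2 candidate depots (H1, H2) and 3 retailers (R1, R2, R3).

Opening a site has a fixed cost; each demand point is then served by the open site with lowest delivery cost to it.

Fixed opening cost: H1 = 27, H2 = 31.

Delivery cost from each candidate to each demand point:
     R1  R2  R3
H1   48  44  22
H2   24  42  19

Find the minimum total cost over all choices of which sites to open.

Open {H2}: assign each demand point to its cheapest open site.
  R1→H2 24, R2→H2 42, R3→H2 19
  delivery cost 85, fixed 31 → total 116.
Compare {H1}: delivery cost 114 + fixed 27 = 141.
Compare {H1, H2}: delivery cost 85 + fixed 58 = 143.

116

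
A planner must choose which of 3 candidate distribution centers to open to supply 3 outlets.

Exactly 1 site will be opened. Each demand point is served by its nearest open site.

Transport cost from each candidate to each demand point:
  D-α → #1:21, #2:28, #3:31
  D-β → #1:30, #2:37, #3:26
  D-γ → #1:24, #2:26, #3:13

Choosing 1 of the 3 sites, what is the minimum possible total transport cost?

Open {D-γ}.
  #1→D-γ 24, #2→D-γ 26, #3→D-γ 13  ⇒ total 63.
Compare {D-α}: total 80.
Compare {D-β}: total 93.

63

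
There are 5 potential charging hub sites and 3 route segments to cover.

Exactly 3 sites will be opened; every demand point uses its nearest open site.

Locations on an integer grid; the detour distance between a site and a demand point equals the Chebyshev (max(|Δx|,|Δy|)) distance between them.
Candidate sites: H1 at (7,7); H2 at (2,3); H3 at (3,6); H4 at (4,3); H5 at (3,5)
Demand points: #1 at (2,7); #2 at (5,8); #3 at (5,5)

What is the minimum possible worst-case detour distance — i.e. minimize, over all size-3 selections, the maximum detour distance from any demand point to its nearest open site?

Open {H1, H2, H3}.
  Farthest demand point is #2 at detour distance 2 (to H1); all others are ≤ 2.
With {H1, H2, H5} the worst case is 2.
With {H1, H3, H4} the worst case is 2.
No size-3 selection achieves below 2.

2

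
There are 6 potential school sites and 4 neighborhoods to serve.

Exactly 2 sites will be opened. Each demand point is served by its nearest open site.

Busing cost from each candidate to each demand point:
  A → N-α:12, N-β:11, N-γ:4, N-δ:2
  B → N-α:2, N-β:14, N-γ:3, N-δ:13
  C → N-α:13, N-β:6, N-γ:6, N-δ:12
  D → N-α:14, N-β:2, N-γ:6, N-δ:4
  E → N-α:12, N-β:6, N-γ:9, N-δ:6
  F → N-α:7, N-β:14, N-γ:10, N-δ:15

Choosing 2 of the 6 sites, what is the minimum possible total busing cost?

11

Open {B, D}.
  N-α→B 2, N-β→D 2, N-γ→B 3, N-δ→D 4  ⇒ total 11.
Compare {B, E}: total 17.
Compare {A, B}: total 18.
No size-2 selection does better; minimum is 11.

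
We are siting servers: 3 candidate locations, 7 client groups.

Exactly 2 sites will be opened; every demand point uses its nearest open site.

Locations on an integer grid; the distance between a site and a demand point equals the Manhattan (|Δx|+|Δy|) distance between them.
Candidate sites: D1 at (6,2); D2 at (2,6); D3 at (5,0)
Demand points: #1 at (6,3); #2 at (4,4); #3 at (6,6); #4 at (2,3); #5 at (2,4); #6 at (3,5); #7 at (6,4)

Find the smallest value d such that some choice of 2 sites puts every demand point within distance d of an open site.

4

Open {D1, D2}.
  Farthest demand point is #2 at distance 4 (to D1); all others are ≤ 4.
With {D2, D3} the worst case is 5.
With {D1, D3} the worst case is 6.
No size-2 selection achieves below 4.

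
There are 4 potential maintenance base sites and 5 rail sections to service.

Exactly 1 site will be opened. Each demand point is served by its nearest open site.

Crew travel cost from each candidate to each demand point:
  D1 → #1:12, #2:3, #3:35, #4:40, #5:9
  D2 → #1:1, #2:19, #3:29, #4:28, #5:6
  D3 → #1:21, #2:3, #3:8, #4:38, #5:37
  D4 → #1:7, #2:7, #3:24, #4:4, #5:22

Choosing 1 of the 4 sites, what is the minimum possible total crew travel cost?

64

Open {D4}.
  #1→D4 7, #2→D4 7, #3→D4 24, #4→D4 4, #5→D4 22  ⇒ total 64.
Compare {D2}: total 83.
Compare {D1}: total 99.
No size-1 selection does better; minimum is 64.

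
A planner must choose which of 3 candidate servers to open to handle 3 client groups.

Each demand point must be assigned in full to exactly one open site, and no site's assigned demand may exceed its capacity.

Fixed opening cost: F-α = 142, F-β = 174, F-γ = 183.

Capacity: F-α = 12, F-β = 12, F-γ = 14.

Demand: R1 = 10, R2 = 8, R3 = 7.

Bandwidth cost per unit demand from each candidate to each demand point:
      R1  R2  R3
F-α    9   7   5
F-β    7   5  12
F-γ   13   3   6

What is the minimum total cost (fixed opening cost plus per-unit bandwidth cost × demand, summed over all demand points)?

Open {F-α, F-β, F-γ}; cheapest assignment that respects the capacities:
  F-α (cap 12, load 7): R3 — cost 7×5 = 35
  F-β (cap 12, load 10): R1 — cost 10×7 = 70
  F-γ (cap 14, load 8): R2 — cost 8×3 = 24
  Shipping 129, fixed 499 → total 628.
  Any other capacity-feasible assignment to {F-α, F-β, F-γ} ships for at least 129.
Total demand is 25; every other set of sites either has combined capacity below 25 or cannot fit the demands without splitting one across sites, so {F-α, F-β, F-γ} is the only feasible choice of open sites. Minimum: 628.

628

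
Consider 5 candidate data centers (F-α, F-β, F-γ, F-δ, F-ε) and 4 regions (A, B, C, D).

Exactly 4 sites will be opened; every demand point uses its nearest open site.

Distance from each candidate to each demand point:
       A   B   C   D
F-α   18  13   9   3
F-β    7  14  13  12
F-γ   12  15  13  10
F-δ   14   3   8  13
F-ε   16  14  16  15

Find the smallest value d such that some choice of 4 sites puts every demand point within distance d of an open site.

Open {F-α, F-β, F-γ, F-δ}.
  Farthest demand point is C at distance 8 (to F-δ); all others are ≤ 8.
With {F-α, F-β, F-δ, F-ε} the worst case is 8.
With {F-β, F-γ, F-δ, F-ε} the worst case is 10.
No size-4 selection achieves below 8.

8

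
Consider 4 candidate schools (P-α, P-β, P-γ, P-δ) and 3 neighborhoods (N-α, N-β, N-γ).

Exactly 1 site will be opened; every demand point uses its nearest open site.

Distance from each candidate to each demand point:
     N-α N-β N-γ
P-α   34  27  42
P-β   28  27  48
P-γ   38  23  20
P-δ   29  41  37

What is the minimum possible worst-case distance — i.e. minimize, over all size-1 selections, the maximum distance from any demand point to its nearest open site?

38

Open {P-γ}.
  Farthest demand point is N-α at distance 38 (to P-γ); all others are ≤ 38.
With {P-δ} the worst case is 41.
With {P-α} the worst case is 42.
No size-1 selection achieves below 38.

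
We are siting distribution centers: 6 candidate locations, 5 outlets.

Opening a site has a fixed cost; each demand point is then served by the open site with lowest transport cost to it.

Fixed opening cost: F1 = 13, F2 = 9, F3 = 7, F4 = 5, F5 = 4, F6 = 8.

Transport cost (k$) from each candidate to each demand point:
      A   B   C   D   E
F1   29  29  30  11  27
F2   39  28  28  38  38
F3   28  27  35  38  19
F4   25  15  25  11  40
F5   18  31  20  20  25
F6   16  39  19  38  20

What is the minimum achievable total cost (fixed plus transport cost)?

94

Open {F4, F6}: assign each demand point to its cheapest open site.
  A→F6 16, B→F4 15, C→F6 19, D→F4 11, E→F6 20
  transport cost 81, fixed 13 → total 94.
Compare {F4, F5}: transport cost 89 + fixed 9 = 98.
Compare {F4, F5, F6}: transport cost 81 + fixed 17 = 98.
Compare {F3, F4, F5}: transport cost 83 + fixed 16 = 99.
All other subsets cost ≥ 98. Minimum total cost: 94.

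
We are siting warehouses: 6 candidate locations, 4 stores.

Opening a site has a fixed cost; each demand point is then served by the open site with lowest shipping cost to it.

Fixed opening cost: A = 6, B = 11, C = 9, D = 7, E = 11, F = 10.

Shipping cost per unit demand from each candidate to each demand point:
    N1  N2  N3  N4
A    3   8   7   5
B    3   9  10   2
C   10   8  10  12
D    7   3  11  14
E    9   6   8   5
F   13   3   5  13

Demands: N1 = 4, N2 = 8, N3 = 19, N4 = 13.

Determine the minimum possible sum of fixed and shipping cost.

178

Open {B, F}: assign each demand point to its cheapest open site.
  N1→B 4×3=12, N2→F 8×3=24, N3→F 19×5=95, N4→B 13×2=26
  shipping cost 157, fixed 21 → total 178.
Compare {A, B, F}: shipping cost 157 + fixed 27 = 184.
Compare {B, D, F}: shipping cost 157 + fixed 28 = 185.
Compare {B, C, F}: shipping cost 157 + fixed 30 = 187.
All other subsets cost ≥ 184. Minimum total cost: 178.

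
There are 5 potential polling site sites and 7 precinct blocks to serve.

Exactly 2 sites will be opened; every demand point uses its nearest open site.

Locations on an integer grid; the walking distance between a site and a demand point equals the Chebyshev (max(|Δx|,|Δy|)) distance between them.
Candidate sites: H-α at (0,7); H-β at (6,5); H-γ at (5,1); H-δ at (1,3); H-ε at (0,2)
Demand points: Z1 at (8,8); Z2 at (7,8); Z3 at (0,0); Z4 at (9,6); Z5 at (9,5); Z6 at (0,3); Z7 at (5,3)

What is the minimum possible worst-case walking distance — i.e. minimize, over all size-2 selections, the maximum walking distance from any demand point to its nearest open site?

Open {H-β, H-δ}.
  Farthest demand point is Z1 at walking distance 3 (to H-β); all others are ≤ 3.
With {H-β, H-ε} the worst case is 3.
With {H-β, H-γ} the worst case is 5.
No size-2 selection achieves below 3.

3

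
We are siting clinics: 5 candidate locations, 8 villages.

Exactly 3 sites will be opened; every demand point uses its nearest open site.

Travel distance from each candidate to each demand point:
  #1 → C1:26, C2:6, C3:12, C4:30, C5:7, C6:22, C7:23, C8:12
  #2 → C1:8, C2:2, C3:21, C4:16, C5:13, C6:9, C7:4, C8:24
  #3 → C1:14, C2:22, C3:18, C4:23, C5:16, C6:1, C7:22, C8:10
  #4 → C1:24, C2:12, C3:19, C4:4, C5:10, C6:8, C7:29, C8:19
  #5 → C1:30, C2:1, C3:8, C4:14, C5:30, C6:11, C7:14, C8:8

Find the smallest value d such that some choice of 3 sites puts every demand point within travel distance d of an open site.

Open {#2, #4, #5}.
  Farthest demand point is C5 at travel distance 10 (to #4); all others are ≤ 10.
With {#1, #2, #4} the worst case is 12.
With {#1, #2, #5} the worst case is 14.
No size-3 selection achieves below 10.

10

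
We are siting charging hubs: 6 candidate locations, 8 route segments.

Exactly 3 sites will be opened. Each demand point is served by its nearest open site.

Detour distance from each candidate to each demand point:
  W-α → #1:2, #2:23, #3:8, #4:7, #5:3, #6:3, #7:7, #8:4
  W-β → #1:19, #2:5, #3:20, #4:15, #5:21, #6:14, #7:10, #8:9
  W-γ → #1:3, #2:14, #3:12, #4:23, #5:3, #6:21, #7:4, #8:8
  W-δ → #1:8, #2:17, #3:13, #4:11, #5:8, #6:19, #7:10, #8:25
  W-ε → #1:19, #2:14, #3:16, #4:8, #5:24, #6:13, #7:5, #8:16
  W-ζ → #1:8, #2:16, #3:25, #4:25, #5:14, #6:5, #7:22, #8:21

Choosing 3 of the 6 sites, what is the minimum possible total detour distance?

Open {W-α, W-β, W-γ}.
  #1→W-α 2, #2→W-β 5, #3→W-α 8, #4→W-α 7, #5→W-α 3, #6→W-α 3, #7→W-γ 4, #8→W-α 4  ⇒ total 36.
Compare {W-α, W-β, W-ε}: total 37.
Compare {W-α, W-β, W-δ}: total 39.
No size-3 selection does better; minimum is 36.

36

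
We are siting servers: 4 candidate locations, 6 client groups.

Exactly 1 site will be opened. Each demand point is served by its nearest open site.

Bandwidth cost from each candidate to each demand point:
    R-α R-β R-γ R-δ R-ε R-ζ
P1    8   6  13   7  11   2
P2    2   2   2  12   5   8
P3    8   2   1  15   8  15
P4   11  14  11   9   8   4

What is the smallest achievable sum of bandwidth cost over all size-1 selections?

Open {P2}.
  R-α→P2 2, R-β→P2 2, R-γ→P2 2, R-δ→P2 12, R-ε→P2 5, R-ζ→P2 8  ⇒ total 31.
Compare {P1}: total 47.
Compare {P3}: total 49.
No size-1 selection does better; minimum is 31.

31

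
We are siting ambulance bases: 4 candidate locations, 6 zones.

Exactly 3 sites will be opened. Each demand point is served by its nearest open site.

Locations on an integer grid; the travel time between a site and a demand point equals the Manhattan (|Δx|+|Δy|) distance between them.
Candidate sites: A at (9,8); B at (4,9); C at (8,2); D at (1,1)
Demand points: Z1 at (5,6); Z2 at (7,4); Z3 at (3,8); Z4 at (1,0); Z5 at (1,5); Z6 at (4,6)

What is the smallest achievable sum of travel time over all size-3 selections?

Open {B, C, D}.
  Z1→B 4, Z2→C 3, Z3→B 2, Z4→D 1, Z5→D 4, Z6→B 3  ⇒ total 17.
Compare {A, B, D}: total 20.
Compare {A, C, D}: total 27.
No size-3 selection does better; minimum is 17.

17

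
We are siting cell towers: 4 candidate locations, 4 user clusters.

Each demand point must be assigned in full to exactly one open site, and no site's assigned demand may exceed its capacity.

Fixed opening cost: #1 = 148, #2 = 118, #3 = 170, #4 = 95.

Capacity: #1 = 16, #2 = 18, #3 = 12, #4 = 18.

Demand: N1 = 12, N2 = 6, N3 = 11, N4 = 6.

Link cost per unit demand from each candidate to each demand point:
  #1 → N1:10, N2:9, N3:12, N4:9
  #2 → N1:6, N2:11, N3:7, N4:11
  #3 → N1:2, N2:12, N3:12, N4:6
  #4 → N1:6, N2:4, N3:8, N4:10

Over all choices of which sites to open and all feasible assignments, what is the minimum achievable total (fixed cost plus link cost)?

Open {#2, #4}; cheapest assignment that respects the capacities:
  #2 (cap 18, load 17): N3, N4 — cost 11×7 + 6×11 = 143
  #4 (cap 18, load 18): N1, N2 — cost 12×6 + 6×4 = 96
  Shipping 239, fixed 213 → total 452.
  Any other capacity-feasible assignment to {#2, #4} ships for at least 239.
Compare {#2, #3, #4}: its best feasible assignment gives total 568.
Compare {#1, #2, #4}: its best feasible assignment gives total 588.
Every other set of open sites that can feasibly serve all demand totals ≥ 568 even under its best assignment. Minimum: 452.

452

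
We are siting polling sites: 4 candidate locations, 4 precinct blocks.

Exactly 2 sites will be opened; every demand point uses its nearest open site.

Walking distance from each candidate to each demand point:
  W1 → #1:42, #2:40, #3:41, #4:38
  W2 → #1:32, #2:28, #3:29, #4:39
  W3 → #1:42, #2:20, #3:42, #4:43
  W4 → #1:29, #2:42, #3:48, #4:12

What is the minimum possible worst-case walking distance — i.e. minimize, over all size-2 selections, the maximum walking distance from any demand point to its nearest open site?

Open {W2, W4}.
  Farthest demand point is #1 at walking distance 29 (to W4); all others are ≤ 29.
With {W1, W2} the worst case is 38.
With {W2, W3} the worst case is 39.
No size-2 selection achieves below 29.

29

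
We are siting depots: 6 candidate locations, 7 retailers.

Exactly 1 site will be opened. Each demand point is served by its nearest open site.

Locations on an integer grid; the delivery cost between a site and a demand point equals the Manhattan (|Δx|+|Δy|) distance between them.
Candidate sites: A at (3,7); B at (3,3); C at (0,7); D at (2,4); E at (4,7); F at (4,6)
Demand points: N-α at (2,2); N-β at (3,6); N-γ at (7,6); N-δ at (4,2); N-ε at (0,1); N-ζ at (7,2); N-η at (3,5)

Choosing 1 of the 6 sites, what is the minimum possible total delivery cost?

26

Open {B}.
  N-α→B 2, N-β→B 3, N-γ→B 7, N-δ→B 2, N-ε→B 5, N-ζ→B 5, N-η→B 2  ⇒ total 26.
Compare {D}: total 30.
Compare {F}: total 32.
No size-1 selection does better; minimum is 26.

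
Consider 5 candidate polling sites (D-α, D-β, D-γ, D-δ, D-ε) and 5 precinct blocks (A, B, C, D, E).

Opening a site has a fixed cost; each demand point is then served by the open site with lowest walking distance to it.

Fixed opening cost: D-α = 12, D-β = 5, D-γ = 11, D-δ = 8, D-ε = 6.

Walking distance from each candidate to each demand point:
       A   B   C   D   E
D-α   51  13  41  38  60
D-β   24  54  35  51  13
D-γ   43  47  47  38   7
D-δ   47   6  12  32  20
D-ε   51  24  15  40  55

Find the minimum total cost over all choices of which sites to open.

Open {D-β, D-δ}: assign each demand point to its cheapest open site.
  A→D-β 24, B→D-δ 6, C→D-δ 12, D→D-δ 32, E→D-β 13
  walking distance 87, fixed 13 → total 100.
Compare {D-β, D-γ, D-δ}: walking distance 81 + fixed 24 = 105.
Compare {D-β, D-δ, D-ε}: walking distance 87 + fixed 19 = 106.
Compare {D-β, D-γ, D-δ, D-ε}: walking distance 81 + fixed 30 = 111.
All other subsets cost ≥ 105. Minimum total cost: 100.

100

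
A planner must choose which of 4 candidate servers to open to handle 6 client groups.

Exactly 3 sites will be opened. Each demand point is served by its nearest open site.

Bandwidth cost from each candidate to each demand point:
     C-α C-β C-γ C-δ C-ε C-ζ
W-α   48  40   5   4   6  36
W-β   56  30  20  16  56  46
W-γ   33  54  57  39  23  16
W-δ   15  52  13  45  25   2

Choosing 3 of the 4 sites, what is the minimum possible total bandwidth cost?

Open {W-α, W-β, W-δ}.
  C-α→W-δ 15, C-β→W-β 30, C-γ→W-α 5, C-δ→W-α 4, C-ε→W-α 6, C-ζ→W-δ 2  ⇒ total 62.
Compare {W-α, W-γ, W-δ}: total 72.
Compare {W-α, W-β, W-γ}: total 94.
No size-3 selection does better; minimum is 62.

62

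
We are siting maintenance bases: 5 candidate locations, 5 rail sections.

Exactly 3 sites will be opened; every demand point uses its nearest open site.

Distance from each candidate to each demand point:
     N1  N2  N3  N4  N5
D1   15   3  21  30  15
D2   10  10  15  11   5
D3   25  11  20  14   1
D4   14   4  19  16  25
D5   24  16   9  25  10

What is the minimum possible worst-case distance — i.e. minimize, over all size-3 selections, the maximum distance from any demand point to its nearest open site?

11

Open {D1, D2, D5}.
  Farthest demand point is N4 at distance 11 (to D2); all others are ≤ 11.
With {D2, D3, D5} the worst case is 11.
With {D2, D4, D5} the worst case is 11.
No size-3 selection achieves below 11.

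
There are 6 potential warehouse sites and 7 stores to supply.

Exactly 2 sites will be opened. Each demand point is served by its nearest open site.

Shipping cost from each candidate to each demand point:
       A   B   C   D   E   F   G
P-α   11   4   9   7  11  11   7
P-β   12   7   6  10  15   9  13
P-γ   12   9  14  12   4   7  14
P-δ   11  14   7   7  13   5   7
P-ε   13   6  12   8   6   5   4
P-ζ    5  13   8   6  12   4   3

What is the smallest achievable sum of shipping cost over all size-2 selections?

38

Open {P-ε, P-ζ}.
  A→P-ζ 5, B→P-ε 6, C→P-ζ 8, D→P-ζ 6, E→P-ε 6, F→P-ζ 4, G→P-ζ 3  ⇒ total 38.
Compare {P-γ, P-ζ}: total 39.
Compare {P-α, P-ζ}: total 41.
No size-2 selection does better; minimum is 38.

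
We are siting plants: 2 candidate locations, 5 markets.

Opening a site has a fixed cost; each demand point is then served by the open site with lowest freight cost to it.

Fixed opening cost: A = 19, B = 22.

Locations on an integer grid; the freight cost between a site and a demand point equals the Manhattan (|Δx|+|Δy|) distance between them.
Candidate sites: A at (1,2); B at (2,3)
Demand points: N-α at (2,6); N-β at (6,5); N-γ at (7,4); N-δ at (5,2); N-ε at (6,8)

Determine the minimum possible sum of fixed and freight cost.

50

Open {B}: assign each demand point to its cheapest open site.
  N-α→B 3, N-β→B 6, N-γ→B 6, N-δ→B 4, N-ε→B 9
  freight cost 28, fixed 22 → total 50.
Compare {A}: freight cost 36 + fixed 19 = 55.
Compare {A, B}: freight cost 28 + fixed 41 = 69.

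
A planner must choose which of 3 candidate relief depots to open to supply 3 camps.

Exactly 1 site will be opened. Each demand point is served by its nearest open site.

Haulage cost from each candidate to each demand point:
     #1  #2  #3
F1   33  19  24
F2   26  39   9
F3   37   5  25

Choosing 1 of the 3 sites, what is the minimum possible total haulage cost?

Open {F3}.
  #1→F3 37, #2→F3 5, #3→F3 25  ⇒ total 67.
Compare {F2}: total 74.
Compare {F1}: total 76.

67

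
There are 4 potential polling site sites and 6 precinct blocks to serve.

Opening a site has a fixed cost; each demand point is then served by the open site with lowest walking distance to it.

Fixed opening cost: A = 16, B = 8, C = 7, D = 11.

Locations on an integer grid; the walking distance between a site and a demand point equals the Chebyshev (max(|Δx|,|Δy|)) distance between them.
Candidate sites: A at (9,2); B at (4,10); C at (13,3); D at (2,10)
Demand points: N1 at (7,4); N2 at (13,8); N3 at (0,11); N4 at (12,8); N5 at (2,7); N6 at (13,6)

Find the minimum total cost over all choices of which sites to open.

41

Open {B, C}: assign each demand point to its cheapest open site.
  N1→B 6, N2→C 5, N3→B 4, N4→C 5, N5→B 3, N6→C 3
  walking distance 26, fixed 15 → total 41.
Compare {C, D}: walking distance 24 + fixed 18 = 42.
Compare {B}: walking distance 39 + fixed 8 = 47.
Compare {A, B}: walking distance 25 + fixed 24 = 49.
All other subsets cost ≥ 42. Minimum total cost: 41.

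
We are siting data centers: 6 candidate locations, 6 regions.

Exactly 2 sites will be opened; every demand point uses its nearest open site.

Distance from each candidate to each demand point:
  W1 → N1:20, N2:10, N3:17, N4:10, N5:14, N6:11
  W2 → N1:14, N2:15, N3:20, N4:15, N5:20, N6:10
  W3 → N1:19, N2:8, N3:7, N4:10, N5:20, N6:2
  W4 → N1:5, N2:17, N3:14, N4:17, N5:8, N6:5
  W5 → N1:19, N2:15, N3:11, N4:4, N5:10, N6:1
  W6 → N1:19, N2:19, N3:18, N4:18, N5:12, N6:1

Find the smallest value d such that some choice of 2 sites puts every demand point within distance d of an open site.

Open {W3, W4}.
  Farthest demand point is N4 at distance 10 (to W3); all others are ≤ 10.
With {W1, W4} the worst case is 14.
With {W2, W4} the worst case is 15.
No size-2 selection achieves below 10.

10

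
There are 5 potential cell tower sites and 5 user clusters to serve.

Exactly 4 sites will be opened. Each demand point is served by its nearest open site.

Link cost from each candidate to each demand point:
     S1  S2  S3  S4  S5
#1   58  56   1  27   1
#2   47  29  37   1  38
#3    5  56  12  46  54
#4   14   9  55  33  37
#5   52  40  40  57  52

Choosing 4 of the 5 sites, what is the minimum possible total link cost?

17

Open {#1, #2, #3, #4}.
  S1→#3 5, S2→#4 9, S3→#1 1, S4→#2 1, S5→#1 1  ⇒ total 17.
Compare {#1, #2, #4, #5}: total 26.
Compare {#1, #2, #3, #5}: total 37.
No size-4 selection does better; minimum is 17.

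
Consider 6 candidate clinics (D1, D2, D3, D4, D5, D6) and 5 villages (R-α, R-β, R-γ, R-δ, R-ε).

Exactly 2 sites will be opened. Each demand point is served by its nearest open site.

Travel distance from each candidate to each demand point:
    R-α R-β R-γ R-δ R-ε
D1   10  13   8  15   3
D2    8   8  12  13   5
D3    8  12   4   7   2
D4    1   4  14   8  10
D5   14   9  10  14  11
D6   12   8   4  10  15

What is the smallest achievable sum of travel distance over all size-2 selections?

18

Open {D3, D4}.
  R-α→D4 1, R-β→D4 4, R-γ→D3 4, R-δ→D3 7, R-ε→D3 2  ⇒ total 18.
Compare {D1, D4}: total 24.
Compare {D4, D6}: total 27.
No size-2 selection does better; minimum is 18.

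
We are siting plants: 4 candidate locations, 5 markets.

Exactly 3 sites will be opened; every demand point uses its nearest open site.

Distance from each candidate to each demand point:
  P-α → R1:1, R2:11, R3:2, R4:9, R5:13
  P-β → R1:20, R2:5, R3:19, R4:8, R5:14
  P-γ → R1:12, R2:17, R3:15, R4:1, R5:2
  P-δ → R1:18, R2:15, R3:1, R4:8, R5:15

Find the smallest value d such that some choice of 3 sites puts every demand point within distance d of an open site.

5

Open {P-α, P-β, P-γ}.
  Farthest demand point is R2 at distance 5 (to P-β); all others are ≤ 5.
With {P-α, P-γ, P-δ} the worst case is 11.
With {P-β, P-γ, P-δ} the worst case is 12.
No size-3 selection achieves below 5.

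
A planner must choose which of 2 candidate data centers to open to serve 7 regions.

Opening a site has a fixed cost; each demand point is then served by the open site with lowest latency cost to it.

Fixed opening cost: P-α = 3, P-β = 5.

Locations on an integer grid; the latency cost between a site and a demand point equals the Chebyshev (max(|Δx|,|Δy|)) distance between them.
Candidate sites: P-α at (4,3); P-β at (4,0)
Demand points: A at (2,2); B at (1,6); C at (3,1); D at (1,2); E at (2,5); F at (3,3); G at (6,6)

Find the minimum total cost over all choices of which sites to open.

19

Open {P-α}: assign each demand point to its cheapest open site.
  A→P-α 2, B→P-α 3, C→P-α 2, D→P-α 3, E→P-α 2, F→P-α 1, G→P-α 3
  latency cost 16, fixed 3 → total 19.
Compare {P-α, P-β}: latency cost 15 + fixed 8 = 23.
Compare {P-β}: latency cost 26 + fixed 5 = 31.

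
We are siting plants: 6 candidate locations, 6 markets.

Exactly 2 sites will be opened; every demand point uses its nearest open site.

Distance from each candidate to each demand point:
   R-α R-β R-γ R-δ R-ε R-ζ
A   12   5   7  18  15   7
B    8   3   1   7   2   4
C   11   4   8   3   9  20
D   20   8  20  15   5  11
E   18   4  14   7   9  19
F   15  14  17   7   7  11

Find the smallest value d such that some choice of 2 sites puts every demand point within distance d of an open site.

8

Open {A, B}.
  Farthest demand point is R-α at distance 8 (to B); all others are ≤ 8.
With {B, C} the worst case is 8.
With {B, D} the worst case is 8.
No size-2 selection achieves below 8.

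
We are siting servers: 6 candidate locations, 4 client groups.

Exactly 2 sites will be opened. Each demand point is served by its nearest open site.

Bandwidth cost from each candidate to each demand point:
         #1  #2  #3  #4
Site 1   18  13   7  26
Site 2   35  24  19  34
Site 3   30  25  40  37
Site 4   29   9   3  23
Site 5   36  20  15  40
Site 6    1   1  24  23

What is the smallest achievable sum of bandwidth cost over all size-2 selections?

28

Open {Site 4, Site 6}.
  #1→Site 6 1, #2→Site 6 1, #3→Site 4 3, #4→Site 4 23  ⇒ total 28.
Compare {Site 1, Site 6}: total 32.
Compare {Site 5, Site 6}: total 40.
No size-2 selection does better; minimum is 28.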